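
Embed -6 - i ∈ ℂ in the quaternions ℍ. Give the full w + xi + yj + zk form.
-6 - i + 0j + 0k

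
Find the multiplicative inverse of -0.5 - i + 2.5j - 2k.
-0.0435 + 0.087i - 0.2174j + 0.1739k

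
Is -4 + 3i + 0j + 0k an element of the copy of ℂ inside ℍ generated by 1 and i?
Yes. The quaternion -4 + 3i has j- and k-coefficients y = z = 0, so it lies in the complex subalgebra spanned by 1 and i.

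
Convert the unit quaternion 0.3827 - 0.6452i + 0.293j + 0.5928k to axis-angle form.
axis = (-0.6984, 0.3171, 0.6416), θ = 3π/4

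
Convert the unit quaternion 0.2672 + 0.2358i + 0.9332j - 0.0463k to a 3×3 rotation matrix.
[[-0.746, 0.4648, 0.4769], [0.4154, 0.8845, -0.2124], [-0.5205, 0.0396, -0.8529]]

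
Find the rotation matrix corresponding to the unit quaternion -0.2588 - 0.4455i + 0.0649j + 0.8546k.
[[-0.4691, 0.3845, -0.795], [-0.5002, -0.8576, -0.1197], [-0.7279, 0.3415, 0.5946]]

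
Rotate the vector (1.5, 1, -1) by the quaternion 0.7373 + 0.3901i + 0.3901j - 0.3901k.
(1.196, 0.865, -1.44)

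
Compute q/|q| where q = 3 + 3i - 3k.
0.5774 + 0.5774i - 0.5774k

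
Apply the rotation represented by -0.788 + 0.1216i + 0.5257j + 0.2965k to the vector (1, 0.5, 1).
(-0.187, 0.561, 1.378)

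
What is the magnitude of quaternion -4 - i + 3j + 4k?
√42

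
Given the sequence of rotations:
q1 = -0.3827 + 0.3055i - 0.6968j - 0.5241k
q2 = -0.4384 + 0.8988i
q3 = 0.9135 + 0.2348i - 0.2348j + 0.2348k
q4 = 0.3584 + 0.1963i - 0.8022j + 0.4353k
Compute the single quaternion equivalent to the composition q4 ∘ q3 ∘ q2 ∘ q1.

q2 · q1 = -0.1068 - 0.4779i + 0.7765j - 0.3965k
q3 · q2 · q1 = 0.2901 - 0.5509i + 0.7153j - 0.3172k
q4 · q3 · q2 · q1 = 0.924 - 0.1974i - 0.1539j - 0.2889k
0.924 - 0.1974i - 0.1539j - 0.2889k


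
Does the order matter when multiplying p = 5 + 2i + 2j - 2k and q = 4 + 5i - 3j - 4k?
Yes: pq = 8 + 19i - 9j - 44k ≠ 8 + 47i - 5j - 12k = qp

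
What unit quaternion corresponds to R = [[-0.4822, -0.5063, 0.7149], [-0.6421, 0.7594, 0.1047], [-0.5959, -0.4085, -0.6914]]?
0.3827 - 0.3353i + 0.8563j - 0.0887k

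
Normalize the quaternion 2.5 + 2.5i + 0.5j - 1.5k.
0.6455 + 0.6455i + 0.1291j - 0.3873k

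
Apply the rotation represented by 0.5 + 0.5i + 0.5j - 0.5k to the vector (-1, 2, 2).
(2, -2, 1)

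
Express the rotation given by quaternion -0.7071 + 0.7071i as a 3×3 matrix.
[[1, 0, 0], [0, 0, 1], [0, -1, 0]]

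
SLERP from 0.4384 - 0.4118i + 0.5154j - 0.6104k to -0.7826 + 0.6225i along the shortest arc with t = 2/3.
0.7338 - 0.6077i + 0.196j - 0.2322k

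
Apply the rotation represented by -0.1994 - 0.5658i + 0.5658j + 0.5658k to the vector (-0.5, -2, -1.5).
(2.268, 0.372, -1.104)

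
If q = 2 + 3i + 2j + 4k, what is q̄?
2 - 3i - 2j - 4k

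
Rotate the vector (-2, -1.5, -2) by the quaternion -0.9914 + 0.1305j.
(-1.414, -1.5, -2.449)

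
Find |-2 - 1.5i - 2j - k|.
3.354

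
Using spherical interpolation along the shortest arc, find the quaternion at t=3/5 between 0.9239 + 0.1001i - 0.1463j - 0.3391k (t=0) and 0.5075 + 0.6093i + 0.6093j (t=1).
0.7942 + 0.4689i + 0.3505j - 0.1629k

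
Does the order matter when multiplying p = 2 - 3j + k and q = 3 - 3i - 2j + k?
Yes: pq = -1 - 7i - 16j - 4k ≠ -1 - 5i - 10j + 14k = qp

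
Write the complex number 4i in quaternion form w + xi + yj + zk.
0 + 4i + 0j + 0k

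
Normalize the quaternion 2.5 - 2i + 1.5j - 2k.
0.6155 - 0.4924i + 0.3693j - 0.4924k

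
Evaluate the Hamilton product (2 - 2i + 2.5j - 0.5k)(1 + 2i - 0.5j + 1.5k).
8 + 5.5i + 3.5j - 1.5k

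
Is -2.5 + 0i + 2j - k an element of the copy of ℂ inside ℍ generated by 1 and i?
No. The quaternion -2.5 + 2j - k has j-coefficient y = 2 and k-coefficient z = -1, not both zero, so it does not lie in the complex subalgebra spanned by 1 and i.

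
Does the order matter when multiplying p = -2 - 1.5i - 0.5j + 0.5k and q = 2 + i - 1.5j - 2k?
Yes: pq = -2.25 - 3.25i - 0.5j + 7.75k ≠ -2.25 - 6.75i + 4.5j + 2.25k = qp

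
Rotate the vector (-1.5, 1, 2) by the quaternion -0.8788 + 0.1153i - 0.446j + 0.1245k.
(0.884, 1.608, 1.97)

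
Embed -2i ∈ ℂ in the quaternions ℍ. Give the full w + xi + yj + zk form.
0 - 2i + 0j + 0k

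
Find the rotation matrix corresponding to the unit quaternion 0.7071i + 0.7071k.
[[0, 0, 1], [0, -1, 0], [1, 0, 0]]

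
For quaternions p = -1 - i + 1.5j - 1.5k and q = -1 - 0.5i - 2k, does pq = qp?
No: pq = -2.5 - 1.5i - 2.75j + 4.25k ≠ -2.5 + 4.5i - 0.25j + 2.75k = qp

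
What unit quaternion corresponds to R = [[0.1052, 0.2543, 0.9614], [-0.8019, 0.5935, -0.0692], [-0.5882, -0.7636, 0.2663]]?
0.7009 - 0.2477i + 0.5527j - 0.3767k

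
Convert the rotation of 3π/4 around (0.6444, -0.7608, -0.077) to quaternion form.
0.3827 + 0.5953i - 0.7029j - 0.0711k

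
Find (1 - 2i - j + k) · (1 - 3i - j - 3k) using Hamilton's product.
-3 - i - 11j - 3k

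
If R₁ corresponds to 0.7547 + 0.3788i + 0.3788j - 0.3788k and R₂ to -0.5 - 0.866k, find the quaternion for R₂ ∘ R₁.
-0.7054 + 0.1386i - 0.5174j - 0.4642k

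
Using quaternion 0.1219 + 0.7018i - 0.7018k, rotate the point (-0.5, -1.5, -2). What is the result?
(1.706, 1.883, 0.206)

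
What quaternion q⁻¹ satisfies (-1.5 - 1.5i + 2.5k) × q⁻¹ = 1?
-0.1395 + 0.1395i - 0.2326k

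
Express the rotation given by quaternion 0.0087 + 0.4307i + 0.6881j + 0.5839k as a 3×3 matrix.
[[-0.6288, 0.5826, 0.5149], [0.6029, -0.0529, 0.7961], [0.491, 0.8111, -0.318]]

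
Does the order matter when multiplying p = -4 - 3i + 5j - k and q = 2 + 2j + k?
Yes: pq = -17 + i + 5j - 12k ≠ -17 - 13i - j = qp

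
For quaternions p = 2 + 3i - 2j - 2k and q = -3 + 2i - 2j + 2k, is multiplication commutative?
No: pq = -12 - 13i - 8j + 8k ≠ -12 + 3i + 12j + 12k = qp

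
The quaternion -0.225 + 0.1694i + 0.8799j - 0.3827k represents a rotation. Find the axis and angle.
axis = (0.1739, 0.9031, -0.3928), θ = 206°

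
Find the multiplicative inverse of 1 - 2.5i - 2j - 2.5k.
0.0571 + 0.1429i + 0.1143j + 0.1429k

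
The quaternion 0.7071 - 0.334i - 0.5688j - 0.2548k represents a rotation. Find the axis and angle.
axis = (-0.4723, -0.8044, -0.3603), θ = π/2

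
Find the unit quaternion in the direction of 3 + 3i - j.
0.6882 + 0.6882i - 0.2294j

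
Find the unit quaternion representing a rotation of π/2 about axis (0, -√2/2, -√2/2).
0.7071 - 0.5j - 0.5k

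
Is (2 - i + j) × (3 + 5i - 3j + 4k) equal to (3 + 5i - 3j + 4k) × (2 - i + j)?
No: pq = 14 + 11i + j + 6k ≠ 14 + 3i - 7j + 10k = qp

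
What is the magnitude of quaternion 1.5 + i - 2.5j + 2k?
3.674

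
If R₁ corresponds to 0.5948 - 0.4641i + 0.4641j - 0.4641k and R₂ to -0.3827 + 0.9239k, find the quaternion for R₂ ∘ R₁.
0.2012 - 0.2512i - 0.6064j + 0.7271k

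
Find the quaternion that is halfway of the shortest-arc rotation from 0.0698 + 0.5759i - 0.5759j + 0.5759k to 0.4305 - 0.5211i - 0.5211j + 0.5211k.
0.3067 + 0.0336i - 0.6726j + 0.6726k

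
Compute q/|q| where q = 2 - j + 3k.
0.5345 - 0.2673j + 0.8018k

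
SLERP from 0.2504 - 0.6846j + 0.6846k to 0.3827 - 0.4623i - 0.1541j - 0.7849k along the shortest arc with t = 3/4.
-0.2432 + 0.3908i - 0.0894j + 0.8832k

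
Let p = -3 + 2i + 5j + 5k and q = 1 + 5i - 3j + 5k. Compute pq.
-23 + 27i + 29j - 41k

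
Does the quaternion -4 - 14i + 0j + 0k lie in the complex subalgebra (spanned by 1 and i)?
Yes. The quaternion -4 - 14i has j- and k-coefficients y = z = 0, so it lies in the complex subalgebra spanned by 1 and i.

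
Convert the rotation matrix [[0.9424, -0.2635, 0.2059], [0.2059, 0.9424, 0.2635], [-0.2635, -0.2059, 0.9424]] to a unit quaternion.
0.9782 - 0.12i + 0.12j + 0.12k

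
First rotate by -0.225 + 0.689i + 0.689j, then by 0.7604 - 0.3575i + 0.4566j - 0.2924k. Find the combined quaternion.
-0.2394 + 0.8058i + 0.2197j - 0.4951k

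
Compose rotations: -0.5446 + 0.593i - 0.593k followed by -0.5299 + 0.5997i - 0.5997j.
-0.067 - 0.2852i + 0.6822j + 0.6699k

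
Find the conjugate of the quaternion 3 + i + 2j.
3 - i - 2j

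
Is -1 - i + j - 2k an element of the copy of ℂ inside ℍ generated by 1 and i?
No. The quaternion -1 - i + j - 2k has j-coefficient y = 1 and k-coefficient z = -2, not both zero, so it does not lie in the complex subalgebra spanned by 1 and i.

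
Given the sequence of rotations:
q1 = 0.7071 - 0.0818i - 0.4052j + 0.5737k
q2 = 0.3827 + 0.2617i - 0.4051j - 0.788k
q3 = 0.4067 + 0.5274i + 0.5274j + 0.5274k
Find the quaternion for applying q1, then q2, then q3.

q2 · q1 = 0.5799 - 0.398i - 0.5272j - 0.4768k
q3 · q2 · q1 = 0.9753 + 0.1706i + 0.133j + 0.0438k
0.9753 + 0.1706i + 0.133j + 0.0438k


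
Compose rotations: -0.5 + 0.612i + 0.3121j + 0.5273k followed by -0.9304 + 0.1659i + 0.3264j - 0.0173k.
0.2709 - 0.4748i - 0.5516j - 0.6299k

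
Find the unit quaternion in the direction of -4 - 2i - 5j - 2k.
-0.5714 - 0.2857i - 0.7143j - 0.2857k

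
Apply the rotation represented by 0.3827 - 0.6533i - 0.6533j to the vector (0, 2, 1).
(1.207, 0.793, -1.707)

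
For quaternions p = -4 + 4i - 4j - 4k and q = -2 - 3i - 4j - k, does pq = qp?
No: pq = -8i + 40j - 16k ≠ 16i + 8j + 40k = qp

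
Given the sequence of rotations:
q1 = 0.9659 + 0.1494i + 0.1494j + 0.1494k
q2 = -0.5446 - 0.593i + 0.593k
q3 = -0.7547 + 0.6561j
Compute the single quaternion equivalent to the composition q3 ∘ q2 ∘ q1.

q2 · q1 = -0.526 - 0.7427i + 0.0958j + 0.4028k
q3 · q2 · q1 = 0.3341 + 0.8248i - 0.4174j + 0.1833k
0.3341 + 0.8248i - 0.4174j + 0.1833k


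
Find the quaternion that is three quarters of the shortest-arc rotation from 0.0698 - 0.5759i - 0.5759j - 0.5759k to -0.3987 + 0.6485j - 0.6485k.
0.3915 - 0.2168i - 0.8108j + 0.3773k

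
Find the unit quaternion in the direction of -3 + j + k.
-0.9045 + 0.3015j + 0.3015k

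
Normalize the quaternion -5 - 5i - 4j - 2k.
-0.5976 - 0.5976i - 0.4781j - 0.239k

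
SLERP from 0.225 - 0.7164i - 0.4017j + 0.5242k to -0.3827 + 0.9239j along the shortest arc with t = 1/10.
0.2581 - 0.6718i - 0.4903j + 0.4916k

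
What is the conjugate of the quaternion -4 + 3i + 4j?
-4 - 3i - 4j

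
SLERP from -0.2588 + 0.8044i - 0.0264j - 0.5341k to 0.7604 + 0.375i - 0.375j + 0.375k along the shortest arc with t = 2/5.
-0.6292 + 0.4173i + 0.1901j - 0.6276k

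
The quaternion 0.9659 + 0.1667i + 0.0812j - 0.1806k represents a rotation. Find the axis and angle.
axis = (0.644, 0.3137, -0.6977), θ = π/6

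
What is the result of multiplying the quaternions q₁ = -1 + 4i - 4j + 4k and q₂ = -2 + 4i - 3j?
-26 + 27j - 4k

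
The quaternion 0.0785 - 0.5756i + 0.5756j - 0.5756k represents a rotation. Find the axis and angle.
axis = (-√3/3, √3/3, -√3/3), θ = 171°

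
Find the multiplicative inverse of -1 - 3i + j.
-0.0909 + 0.2727i - 0.0909j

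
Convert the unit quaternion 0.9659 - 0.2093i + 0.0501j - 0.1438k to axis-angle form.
axis = (-0.8086, 0.1936, -0.5556), θ = π/6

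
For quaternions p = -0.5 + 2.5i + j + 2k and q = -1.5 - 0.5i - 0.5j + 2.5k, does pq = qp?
No: pq = -2.5 - 8.5j - 5k ≠ -2.5 - 7i + 6j - 3.5k = qp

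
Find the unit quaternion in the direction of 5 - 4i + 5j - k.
0.6108 - 0.4887i + 0.6108j - 0.1222k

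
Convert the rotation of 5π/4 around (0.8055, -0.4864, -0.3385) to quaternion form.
-0.3827 + 0.7442i - 0.4494j - 0.3127k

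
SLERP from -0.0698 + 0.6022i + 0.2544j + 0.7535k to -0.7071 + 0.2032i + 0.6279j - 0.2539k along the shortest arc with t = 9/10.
-0.6957 + 0.2837i + 0.6454j - 0.1377k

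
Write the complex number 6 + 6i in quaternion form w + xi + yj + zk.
6 + 6i + 0j + 0k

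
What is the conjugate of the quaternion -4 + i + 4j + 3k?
-4 - i - 4j - 3k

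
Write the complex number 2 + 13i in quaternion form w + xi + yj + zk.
2 + 13i + 0j + 0k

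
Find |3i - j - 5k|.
√35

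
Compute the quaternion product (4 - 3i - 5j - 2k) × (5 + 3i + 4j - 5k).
39 + 30i - 30j - 27k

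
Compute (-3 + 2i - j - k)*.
-3 - 2i + j + k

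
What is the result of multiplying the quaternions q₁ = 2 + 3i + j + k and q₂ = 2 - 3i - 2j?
15 + 2i - 5j - k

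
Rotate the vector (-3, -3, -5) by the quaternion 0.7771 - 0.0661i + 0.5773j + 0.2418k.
(-3.62, -5.431, 0.635)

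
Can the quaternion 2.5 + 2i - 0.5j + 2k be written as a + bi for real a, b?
No. The quaternion 2.5 + 2i - 0.5j + 2k has j-coefficient y = -0.5 and k-coefficient z = 2, not both zero, so it does not lie in the complex subalgebra spanned by 1 and i.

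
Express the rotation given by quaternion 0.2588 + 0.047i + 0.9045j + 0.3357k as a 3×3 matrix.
[[-0.8616, -0.0887, 0.4997], [0.2588, 0.7702, 0.583], [-0.4366, 0.6316, -0.6407]]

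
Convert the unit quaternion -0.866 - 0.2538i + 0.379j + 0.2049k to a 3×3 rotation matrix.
[[0.6287, 0.1625, -0.7604], [-0.5473, 0.7872, -0.2843], [0.5524, 0.5949, 0.5839]]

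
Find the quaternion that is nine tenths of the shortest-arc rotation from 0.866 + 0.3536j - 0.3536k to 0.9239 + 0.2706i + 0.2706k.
0.9449 + 0.2486i + 0.0393j + 0.2093k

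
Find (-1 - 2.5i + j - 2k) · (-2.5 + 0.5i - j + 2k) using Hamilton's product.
8.75 + 5.75i + 2.5j + 5k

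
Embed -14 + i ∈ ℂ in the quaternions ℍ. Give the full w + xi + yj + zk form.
-14 + i + 0j + 0k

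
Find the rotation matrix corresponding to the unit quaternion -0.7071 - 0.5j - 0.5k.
[[0, -0.7071, 0.7071], [0.7071, 0.5, 0.5], [-0.7071, 0.5, 0.5]]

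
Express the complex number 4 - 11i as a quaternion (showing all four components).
4 - 11i + 0j + 0k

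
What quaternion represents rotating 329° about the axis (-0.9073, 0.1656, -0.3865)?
-0.9636 - 0.2425i + 0.0443j - 0.1033k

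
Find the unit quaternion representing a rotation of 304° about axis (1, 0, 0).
-0.8829 + 0.4695i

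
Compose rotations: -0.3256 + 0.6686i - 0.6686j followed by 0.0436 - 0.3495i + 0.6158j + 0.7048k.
0.6312 + 0.6142i + 0.2416j - 0.4075k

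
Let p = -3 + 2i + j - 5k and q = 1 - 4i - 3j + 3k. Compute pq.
23 + 2i + 24j - 16k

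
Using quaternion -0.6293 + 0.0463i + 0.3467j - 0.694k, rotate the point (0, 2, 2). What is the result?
(-2.684, -0.781, 0.432)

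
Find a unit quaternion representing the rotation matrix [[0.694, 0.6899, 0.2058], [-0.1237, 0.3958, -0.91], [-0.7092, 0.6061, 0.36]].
0.7826 + 0.4843i + 0.2923j - 0.2599k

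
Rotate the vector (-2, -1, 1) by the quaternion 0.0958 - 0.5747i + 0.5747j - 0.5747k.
(1.963, 1.312, -0.651)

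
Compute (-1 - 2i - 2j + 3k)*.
-1 + 2i + 2j - 3k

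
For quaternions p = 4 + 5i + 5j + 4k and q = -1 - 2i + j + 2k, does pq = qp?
No: pq = -7 - 7i - 19j + 19k ≠ -7 - 19i + 17j - 11k = qp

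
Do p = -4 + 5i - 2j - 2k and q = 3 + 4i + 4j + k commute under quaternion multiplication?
No: pq = -22 + 5i - 35j + 18k ≠ -22 - 7i - 9j - 38k = qp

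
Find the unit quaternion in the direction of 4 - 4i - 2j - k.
0.6576 - 0.6576i - 0.3288j - 0.1644k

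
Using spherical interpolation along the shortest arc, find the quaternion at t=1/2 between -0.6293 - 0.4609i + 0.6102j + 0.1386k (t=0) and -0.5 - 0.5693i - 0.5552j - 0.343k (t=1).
-0.7318 - 0.6676i + 0.0356j - 0.1325k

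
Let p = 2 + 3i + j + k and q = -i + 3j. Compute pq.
-5i + 5j + 10k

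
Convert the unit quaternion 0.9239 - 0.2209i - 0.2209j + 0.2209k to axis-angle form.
axis = (-√3/3, -√3/3, √3/3), θ = π/4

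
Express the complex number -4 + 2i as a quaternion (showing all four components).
-4 + 2i + 0j + 0k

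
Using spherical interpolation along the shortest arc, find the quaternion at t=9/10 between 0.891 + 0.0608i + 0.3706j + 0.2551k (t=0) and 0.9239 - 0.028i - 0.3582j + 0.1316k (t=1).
0.9459 - 0.019i - 0.2877j + 0.1489k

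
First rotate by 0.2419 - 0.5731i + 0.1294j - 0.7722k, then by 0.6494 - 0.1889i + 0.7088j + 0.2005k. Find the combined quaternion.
0.1119 - 0.9911i - 0.0053j - 0.0712k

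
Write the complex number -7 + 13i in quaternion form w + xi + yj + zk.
-7 + 13i + 0j + 0k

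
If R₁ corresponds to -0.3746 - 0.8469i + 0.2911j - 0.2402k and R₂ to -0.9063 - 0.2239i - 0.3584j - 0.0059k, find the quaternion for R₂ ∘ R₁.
0.2528 + 0.9392i - 0.1784j - 0.1488k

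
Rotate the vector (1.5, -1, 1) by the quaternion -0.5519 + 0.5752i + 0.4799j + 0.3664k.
(-0.658, 1.138, 1.588)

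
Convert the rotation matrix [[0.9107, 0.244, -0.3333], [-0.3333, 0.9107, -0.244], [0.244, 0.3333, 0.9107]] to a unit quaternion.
0.9659 + 0.1494i - 0.1494j - 0.1494k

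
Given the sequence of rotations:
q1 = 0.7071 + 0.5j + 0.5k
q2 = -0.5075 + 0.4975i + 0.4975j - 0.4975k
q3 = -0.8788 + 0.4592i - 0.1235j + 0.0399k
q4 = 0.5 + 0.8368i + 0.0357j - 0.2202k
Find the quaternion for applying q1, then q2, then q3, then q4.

q2 · q1 = -0.3589 + 0.8493i - 0.1507j - 0.3568k
q3 · q2 · q1 = -0.079 - 0.8611i + 0.3745j + 0.3349k
q4 · q3 · q2 · q1 = 0.7414 - 0.4022i + 0.0938j + 0.529k
0.7414 - 0.4022i + 0.0938j + 0.529k


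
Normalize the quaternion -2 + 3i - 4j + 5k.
-0.2722 + 0.4082i - 0.5443j + 0.6804k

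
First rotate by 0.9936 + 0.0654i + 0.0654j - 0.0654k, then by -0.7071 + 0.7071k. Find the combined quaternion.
-0.6563 - 0.0925i + 0.7488k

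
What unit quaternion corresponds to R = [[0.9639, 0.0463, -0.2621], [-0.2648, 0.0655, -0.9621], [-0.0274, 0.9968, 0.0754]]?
0.7254 + 0.6751i - 0.0809j - 0.1072k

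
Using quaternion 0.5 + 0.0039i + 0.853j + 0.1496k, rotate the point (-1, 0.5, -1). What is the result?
(-0.426, 0.07, 1.437)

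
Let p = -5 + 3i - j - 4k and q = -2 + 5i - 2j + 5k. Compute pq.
13 - 44i - 23j - 18k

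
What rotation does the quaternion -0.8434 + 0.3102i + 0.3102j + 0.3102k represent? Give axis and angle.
axis = (√3/3, √3/3, √3/3), θ = 295°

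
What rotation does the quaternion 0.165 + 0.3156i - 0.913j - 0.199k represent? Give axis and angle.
axis = (0.32, -0.9257, -0.2018), θ = 161°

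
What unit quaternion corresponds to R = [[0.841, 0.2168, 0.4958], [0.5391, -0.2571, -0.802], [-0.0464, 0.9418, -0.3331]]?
0.5592 + 0.7796i + 0.2424j + 0.1441k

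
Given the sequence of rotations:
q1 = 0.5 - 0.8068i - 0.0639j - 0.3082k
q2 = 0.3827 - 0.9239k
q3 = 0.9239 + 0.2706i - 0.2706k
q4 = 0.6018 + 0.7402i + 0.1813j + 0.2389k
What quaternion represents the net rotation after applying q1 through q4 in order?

q2 · q1 = -0.0934 - 0.3678i + 0.7209j - 0.5799k
q3 · q2 · q1 = -0.1437 - 0.17i + 0.9225j - 0.3154k
q4 · q3 · q2 · q1 = -0.0525 - 0.4862i + 0.722j + 0.4895k
-0.0525 - 0.4862i + 0.722j + 0.4895k


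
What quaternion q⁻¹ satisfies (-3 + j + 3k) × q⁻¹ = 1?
-0.1579 - 0.0526j - 0.1579k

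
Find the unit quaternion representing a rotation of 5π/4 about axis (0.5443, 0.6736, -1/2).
-0.3827 + 0.5029i + 0.6223j - 0.4619k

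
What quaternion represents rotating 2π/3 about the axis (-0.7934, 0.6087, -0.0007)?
0.5 - 0.6871i + 0.5271j - 0.0006k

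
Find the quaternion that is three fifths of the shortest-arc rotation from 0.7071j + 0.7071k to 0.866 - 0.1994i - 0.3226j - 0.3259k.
-0.5949 + 0.137i + 0.5589j + 0.5612k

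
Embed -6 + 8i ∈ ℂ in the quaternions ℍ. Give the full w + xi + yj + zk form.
-6 + 8i + 0j + 0k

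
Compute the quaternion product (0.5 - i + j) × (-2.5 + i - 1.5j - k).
1.25 + 2i - 4.25j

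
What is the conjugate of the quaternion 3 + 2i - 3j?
3 - 2i + 3j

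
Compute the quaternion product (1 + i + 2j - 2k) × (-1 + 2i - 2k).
-7 - 3i - 4j - 4k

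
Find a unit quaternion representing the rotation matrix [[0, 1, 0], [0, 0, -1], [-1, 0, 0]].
-0.5 - 0.5i - 0.5j + 0.5k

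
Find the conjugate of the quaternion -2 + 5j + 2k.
-2 - 5j - 2k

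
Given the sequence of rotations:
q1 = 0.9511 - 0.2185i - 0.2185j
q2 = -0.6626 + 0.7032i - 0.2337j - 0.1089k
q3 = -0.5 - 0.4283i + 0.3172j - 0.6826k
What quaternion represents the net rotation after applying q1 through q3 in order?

q2 · q1 = -0.5276 + 0.7898i - 0.0537j - 0.3083k
q3 · q2 · q1 = 0.4087 - 0.3034i - 0.8117j + 0.2868k
0.4087 - 0.3034i - 0.8117j + 0.2868k


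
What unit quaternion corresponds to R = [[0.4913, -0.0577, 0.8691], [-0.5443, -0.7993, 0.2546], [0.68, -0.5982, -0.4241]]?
-0.2588 + 0.8238i - 0.1827j + 0.4701k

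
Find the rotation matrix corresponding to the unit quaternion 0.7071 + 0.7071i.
[[1, 0, 0], [0, 0, -1], [0, 1, 0]]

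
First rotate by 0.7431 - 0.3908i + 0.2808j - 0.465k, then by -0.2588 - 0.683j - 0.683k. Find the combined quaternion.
-0.3181 + 0.6105i - 0.3133j - 0.6541k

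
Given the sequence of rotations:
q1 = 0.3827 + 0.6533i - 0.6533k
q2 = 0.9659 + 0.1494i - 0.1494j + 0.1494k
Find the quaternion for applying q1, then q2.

q2 · q1 = 0.3696 + 0.7858i + 0.138j - 0.4762k
0.3696 + 0.7858i + 0.138j - 0.4762k


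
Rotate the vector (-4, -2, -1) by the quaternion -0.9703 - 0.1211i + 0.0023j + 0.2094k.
(-4.406, 0.096, -1.258)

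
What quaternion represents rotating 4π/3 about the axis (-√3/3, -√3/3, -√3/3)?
-0.5 - 0.5i - 0.5j - 0.5k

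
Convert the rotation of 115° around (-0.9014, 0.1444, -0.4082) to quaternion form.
0.5373 - 0.7602i + 0.1218j - 0.3443k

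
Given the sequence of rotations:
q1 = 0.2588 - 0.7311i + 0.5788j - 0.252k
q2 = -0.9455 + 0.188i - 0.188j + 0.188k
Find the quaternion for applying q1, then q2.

q2 · q1 = 0.0489 + 0.6785i - 0.686j + 0.2583k
0.0489 + 0.6785i - 0.686j + 0.2583k


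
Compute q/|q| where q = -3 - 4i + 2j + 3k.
-0.4867 - 0.6489i + 0.3244j + 0.4867k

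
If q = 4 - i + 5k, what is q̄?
4 + i - 5k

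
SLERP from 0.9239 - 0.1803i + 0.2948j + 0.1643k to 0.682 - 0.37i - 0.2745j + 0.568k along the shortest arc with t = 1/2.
0.8686 - 0.2976i + 0.011j + 0.3961k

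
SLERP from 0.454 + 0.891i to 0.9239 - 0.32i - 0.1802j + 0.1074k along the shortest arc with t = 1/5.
0.6821 + 0.7288i - 0.0515j + 0.0307k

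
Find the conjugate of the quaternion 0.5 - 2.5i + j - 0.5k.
0.5 + 2.5i - j + 0.5k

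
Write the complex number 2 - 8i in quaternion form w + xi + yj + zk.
2 - 8i + 0j + 0k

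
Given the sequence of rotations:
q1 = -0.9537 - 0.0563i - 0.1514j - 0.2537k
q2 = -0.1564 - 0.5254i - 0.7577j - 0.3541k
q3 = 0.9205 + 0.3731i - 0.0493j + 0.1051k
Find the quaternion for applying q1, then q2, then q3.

q2 · q1 = -0.085 + 0.6485i + 0.6329j + 0.4143k
q3 · q2 · q1 = -0.3325 + 0.4783i + 0.5004j + 0.6405k
-0.3325 + 0.4783i + 0.5004j + 0.6405k


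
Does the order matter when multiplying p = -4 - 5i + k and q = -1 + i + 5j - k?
Yes: pq = 10 - 4i - 24j - 22k ≠ 10 + 6i - 16j + 28k = qp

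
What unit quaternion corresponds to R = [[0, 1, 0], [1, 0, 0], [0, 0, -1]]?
0.7071i + 0.7071j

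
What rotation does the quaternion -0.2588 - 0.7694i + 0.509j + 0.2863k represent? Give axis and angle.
axis = (-0.7965, 0.527, 0.2964), θ = 7π/6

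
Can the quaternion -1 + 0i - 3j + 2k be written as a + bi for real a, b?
No. The quaternion -1 - 3j + 2k has j-coefficient y = -3 and k-coefficient z = 2, not both zero, so it does not lie in the complex subalgebra spanned by 1 and i.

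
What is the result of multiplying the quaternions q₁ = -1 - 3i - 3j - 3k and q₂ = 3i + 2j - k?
12 + 6i - 14j + 4k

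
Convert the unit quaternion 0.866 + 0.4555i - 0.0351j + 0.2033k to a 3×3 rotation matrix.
[[0.9149, -0.3841, 0.1244], [0.3201, 0.5024, -0.8032], [0.246, 0.7747, 0.5826]]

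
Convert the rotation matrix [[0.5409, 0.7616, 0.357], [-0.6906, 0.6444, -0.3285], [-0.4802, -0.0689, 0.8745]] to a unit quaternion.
0.8746 + 0.0742i + 0.2393j - 0.4151k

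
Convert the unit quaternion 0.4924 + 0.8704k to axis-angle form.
axis = (0, 0, 1), θ = 121°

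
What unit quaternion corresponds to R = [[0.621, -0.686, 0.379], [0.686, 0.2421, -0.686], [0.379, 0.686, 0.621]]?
0.7881 + 0.4353i + 0.4353k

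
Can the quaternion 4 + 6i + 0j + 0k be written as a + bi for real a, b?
Yes. The quaternion 4 + 6i has j- and k-coefficients y = z = 0, so it lies in the complex subalgebra spanned by 1 and i.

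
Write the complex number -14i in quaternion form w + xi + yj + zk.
0 - 14i + 0j + 0k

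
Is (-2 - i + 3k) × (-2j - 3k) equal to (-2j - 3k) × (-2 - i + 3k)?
No: pq = 9 + 6i + j + 8k ≠ 9 - 6i + 7j + 4k = qp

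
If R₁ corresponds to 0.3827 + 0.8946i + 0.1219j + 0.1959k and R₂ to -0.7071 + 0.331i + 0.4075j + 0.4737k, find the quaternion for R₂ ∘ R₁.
-0.7092 - 0.4838i + 0.4287j - 0.2814k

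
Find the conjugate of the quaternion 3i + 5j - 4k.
-3i - 5j + 4k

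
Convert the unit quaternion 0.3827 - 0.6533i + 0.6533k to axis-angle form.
axis = (-√2/2, 0, √2/2), θ = 3π/4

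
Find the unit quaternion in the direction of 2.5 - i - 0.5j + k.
0.8575 - 0.343i - 0.1715j + 0.343k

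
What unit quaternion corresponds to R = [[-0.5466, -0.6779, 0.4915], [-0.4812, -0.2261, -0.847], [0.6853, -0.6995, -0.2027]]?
0.0785 + 0.4696i - 0.6171j + 0.6265k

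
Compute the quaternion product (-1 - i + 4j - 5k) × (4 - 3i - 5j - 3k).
-2 - 38i + 33j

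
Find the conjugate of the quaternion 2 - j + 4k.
2 + j - 4k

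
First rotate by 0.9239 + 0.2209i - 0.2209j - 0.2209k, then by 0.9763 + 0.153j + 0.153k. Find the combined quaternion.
0.9696 + 0.2157i - 0.0405j - 0.1081k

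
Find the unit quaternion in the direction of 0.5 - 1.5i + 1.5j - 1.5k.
0.189 - 0.5669i + 0.5669j - 0.5669k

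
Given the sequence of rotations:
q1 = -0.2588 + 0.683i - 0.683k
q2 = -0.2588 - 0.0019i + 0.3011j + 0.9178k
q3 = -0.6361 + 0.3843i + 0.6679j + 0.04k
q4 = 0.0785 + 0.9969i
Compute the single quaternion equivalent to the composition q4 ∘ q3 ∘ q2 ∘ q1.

q2 · q1 = 0.6951 - 0.3819i + 0.5476j - 0.2664k
q3 · q2 · q1 = -0.6505 + 0.3102i + 0.203j + 0.6628k
q4 · q3 · q2 · q1 = -0.3603 - 0.6241i - 0.6448j + 0.2544k
-0.3603 - 0.6241i - 0.6448j + 0.2544k


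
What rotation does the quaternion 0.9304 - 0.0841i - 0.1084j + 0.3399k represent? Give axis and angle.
axis = (-0.2294, -0.2957, 0.9273), θ = 43°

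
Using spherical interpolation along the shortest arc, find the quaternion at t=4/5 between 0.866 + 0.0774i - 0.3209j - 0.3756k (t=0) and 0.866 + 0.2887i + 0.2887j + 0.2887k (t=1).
0.9366 + 0.263i + 0.1701j + 0.1573k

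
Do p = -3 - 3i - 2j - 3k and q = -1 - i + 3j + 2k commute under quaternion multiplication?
No: pq = 12 + 11i + 2j - 14k ≠ 12 + i - 16j + 8k = qp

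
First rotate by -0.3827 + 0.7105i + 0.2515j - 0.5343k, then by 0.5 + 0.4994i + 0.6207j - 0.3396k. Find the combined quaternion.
-0.8837 - 0.0821i - 0.0862j - 0.4526k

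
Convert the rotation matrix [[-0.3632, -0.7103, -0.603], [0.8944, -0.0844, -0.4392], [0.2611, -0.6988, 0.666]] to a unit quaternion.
0.5519 - 0.1176i - 0.3914j + 0.7269k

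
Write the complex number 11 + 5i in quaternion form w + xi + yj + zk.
11 + 5i + 0j + 0k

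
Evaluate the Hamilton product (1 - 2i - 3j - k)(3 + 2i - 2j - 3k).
-2 + 3i - 19j + 4k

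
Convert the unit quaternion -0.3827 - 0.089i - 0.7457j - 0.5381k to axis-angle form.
axis = (-0.0963, -0.8071, -0.5824), θ = 5π/4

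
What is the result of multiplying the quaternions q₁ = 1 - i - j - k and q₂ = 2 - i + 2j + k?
4 - 2i + 2j - 4k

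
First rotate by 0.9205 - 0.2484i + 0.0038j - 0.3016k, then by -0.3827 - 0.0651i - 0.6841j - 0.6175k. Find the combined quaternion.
-0.5521 + 0.2438i - 0.4974j - 0.6232k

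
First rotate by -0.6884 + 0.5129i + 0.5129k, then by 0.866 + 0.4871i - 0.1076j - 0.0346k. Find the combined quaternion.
-0.8282 + 0.0537i - 0.1935j + 0.5232k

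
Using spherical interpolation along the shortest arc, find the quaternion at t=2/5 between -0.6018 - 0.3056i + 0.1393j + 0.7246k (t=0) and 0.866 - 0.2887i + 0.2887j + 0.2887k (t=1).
-0.9163 - 0.0751i - 0.0499j + 0.3902k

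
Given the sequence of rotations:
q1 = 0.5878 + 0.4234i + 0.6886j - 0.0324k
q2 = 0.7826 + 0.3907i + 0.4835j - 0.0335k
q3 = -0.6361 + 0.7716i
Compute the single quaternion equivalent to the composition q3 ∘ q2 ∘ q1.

q2 · q1 = -0.0394 + 0.5684i + 0.8216j + 0.0193k
q3 · q2 · q1 = -0.4135 - 0.392i - 0.5375j + 0.6217k
-0.4135 - 0.392i - 0.5375j + 0.6217k


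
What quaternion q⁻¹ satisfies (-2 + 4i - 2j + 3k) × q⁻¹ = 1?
-0.0606 - 0.1212i + 0.0606j - 0.0909k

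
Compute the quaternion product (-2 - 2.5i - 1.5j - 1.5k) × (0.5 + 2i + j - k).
4 - 2.25i - 8.25j + 1.75k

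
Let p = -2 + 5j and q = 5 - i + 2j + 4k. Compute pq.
-20 + 22i + 21j - 3k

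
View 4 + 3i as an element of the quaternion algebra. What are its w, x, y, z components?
4 + 3i + 0j + 0k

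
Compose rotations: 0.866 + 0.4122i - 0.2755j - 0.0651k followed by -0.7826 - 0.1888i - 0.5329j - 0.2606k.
-0.7637 - 0.5232i - 0.3656j + 0.0969k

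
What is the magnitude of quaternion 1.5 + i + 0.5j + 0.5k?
1.936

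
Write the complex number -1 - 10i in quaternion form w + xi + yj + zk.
-1 - 10i + 0j + 0k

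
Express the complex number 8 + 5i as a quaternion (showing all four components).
8 + 5i + 0j + 0k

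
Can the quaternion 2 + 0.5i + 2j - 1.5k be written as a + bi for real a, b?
No. The quaternion 2 + 0.5i + 2j - 1.5k has j-coefficient y = 2 and k-coefficient z = -1.5, not both zero, so it does not lie in the complex subalgebra spanned by 1 and i.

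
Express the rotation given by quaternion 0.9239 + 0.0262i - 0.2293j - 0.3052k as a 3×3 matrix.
[[0.7085, 0.5519, -0.4397], [-0.576, 0.8123, 0.0916], [0.4077, 0.1884, 0.8935]]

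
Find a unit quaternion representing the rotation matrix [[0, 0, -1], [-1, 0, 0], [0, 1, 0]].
-0.5 - 0.5i + 0.5j + 0.5k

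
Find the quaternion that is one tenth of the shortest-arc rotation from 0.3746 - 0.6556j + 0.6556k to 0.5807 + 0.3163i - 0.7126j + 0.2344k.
0.4022 + 0.0334i - 0.6717j + 0.6212k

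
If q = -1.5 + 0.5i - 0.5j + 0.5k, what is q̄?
-1.5 - 0.5i + 0.5j - 0.5k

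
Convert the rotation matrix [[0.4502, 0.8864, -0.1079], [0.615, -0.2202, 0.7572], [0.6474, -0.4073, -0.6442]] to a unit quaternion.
-0.3827 + 0.7607i + 0.4934j + 0.1773k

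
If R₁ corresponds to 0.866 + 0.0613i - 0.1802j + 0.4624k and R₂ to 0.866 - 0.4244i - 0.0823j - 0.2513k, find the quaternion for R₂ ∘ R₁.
0.8773 - 0.3978i - 0.0465j + 0.2643k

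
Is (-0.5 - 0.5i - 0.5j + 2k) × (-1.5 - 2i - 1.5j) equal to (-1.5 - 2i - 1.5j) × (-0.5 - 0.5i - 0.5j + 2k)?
No: pq = -1 + 4.75i - 2.5j - 3.25k ≠ -1 - 1.25i + 5.5j - 2.75k = qp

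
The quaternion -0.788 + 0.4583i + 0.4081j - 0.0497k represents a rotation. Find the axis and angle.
axis = (0.7444, 0.6629, -0.0807), θ = 284°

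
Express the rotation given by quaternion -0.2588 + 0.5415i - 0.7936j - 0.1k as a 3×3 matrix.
[[-0.2796, -0.9112, 0.3025], [-0.8077, 0.3936, 0.439], [-0.5191, -0.1216, -0.846]]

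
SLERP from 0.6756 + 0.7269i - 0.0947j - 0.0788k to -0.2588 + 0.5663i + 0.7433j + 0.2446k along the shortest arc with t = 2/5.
0.3739 + 0.8626i + 0.3329j + 0.0732k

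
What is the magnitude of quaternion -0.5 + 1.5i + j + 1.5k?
2.398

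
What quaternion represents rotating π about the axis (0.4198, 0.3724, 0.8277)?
0.4198i + 0.3724j + 0.8277k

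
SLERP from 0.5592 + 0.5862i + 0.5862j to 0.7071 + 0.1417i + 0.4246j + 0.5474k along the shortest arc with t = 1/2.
0.6813 + 0.3916i + 0.5438j + 0.2945k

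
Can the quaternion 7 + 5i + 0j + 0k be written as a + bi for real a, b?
Yes. The quaternion 7 + 5i has j- and k-coefficients y = z = 0, so it lies in the complex subalgebra spanned by 1 and i.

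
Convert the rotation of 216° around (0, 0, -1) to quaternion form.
-0.309 - 0.9511k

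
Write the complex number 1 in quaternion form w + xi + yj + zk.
1 + 0i + 0j + 0k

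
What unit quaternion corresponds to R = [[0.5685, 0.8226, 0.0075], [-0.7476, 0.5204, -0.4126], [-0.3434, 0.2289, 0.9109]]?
0.866 + 0.1852i + 0.1013j - 0.4533k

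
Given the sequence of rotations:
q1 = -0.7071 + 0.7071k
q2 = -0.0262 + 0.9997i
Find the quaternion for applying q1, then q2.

q2 · q1 = 0.0185 - 0.7069i - 0.7069j - 0.0185k
0.0185 - 0.7069i - 0.7069j - 0.0185k


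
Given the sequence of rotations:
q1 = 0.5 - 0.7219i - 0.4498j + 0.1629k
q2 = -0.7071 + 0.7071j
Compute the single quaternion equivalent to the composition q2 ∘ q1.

q2 · q1 = -0.0355 + 0.6256i + 0.6716j + 0.3953k
-0.0355 + 0.6256i + 0.6716j + 0.3953k


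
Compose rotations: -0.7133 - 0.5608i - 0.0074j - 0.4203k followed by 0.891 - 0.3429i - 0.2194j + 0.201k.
-0.745 - 0.1614i - 0.1069j - 0.6384k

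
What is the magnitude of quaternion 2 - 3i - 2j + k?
√18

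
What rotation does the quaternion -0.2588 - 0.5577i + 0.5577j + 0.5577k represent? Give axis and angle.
axis = (-√3/3, √3/3, √3/3), θ = 7π/6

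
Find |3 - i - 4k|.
√26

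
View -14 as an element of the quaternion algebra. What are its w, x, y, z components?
-14 + 0i + 0j + 0k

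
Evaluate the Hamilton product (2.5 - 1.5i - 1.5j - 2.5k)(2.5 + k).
8.75 - 5.25i - 2.25j - 3.75k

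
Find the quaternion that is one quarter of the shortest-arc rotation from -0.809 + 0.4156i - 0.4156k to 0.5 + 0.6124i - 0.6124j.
-0.8917 + 0.1524i + 0.2153j - 0.3678k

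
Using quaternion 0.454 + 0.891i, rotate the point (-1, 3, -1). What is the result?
(-1, -0.954, 3.015)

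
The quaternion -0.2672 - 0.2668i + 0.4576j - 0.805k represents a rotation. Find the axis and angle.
axis = (-0.2769, 0.4749, -0.8354), θ = 211°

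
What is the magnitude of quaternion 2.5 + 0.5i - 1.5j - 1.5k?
√11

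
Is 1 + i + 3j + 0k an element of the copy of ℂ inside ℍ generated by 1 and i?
No. The quaternion 1 + i + 3j has j-coefficient y = 3 and k-coefficient z = 0, not both zero, so it does not lie in the complex subalgebra spanned by 1 and i.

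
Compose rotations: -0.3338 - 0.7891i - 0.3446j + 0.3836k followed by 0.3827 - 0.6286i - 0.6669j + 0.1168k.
-0.8984 - 0.3077i + 0.2397j - 0.2018k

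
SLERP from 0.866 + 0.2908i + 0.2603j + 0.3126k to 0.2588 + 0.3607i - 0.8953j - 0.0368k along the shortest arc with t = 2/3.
0.6304 + 0.4415i - 0.6274j + 0.1182k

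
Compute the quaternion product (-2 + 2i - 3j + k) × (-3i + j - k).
10 + 8i - 3j - 5k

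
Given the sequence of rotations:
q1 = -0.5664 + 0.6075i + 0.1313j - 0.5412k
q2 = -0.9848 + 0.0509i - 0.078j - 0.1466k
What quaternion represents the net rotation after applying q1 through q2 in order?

q2 · q1 = 0.4578 - 0.5656i - 0.1466j + 0.6701k
0.4578 - 0.5656i - 0.1466j + 0.6701k


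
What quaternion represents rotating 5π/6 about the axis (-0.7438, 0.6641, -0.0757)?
0.2588 - 0.7185i + 0.6415j - 0.0731k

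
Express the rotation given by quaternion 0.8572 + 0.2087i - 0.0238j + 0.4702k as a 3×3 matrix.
[[0.5567, -0.816, 0.1555], [0.7962, 0.4707, -0.3802], [0.2371, 0.3354, 0.9118]]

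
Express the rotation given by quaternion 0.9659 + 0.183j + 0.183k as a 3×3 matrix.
[[0.866, -0.3535, 0.3535], [0.3535, 0.933, 0.067], [-0.3535, 0.067, 0.933]]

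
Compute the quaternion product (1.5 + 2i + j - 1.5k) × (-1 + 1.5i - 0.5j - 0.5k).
-4.75 - i - 3j - 1.75k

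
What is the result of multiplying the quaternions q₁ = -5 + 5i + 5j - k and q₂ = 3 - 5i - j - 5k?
10 + 14i + 50j + 42k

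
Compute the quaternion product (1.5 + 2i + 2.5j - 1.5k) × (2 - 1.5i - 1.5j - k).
8.25 - 3i + 7j - 3.75k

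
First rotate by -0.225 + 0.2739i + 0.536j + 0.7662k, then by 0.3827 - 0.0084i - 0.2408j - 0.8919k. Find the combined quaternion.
0.7286 + 0.4003i + 0.0215j + 0.5554k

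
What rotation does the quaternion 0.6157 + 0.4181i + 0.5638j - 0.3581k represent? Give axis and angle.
axis = (0.5306, 0.7155, -0.4545), θ = 104°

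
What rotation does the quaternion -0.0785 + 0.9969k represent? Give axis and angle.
axis = (0, 0, 1), θ = 189°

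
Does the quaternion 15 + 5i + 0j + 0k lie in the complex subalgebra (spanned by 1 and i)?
Yes. The quaternion 15 + 5i has j- and k-coefficients y = z = 0, so it lies in the complex subalgebra spanned by 1 and i.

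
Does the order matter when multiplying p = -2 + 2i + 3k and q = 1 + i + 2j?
Yes: pq = -4 - 6i - j + 7k ≠ -4 + 6i - 7j - k = qp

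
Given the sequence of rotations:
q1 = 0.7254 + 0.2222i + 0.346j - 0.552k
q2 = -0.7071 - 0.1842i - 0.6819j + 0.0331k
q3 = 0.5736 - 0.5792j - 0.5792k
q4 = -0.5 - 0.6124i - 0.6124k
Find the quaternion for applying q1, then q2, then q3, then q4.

q2 · q1 = -0.2178 + 0.0742i - 0.8336j + 0.5021k
q3 · q2 · q1 = -0.3169 - 0.7311i - 0.395j + 0.4571k
q4 · q3 · q2 · q1 = -0.0093 + 0.3177i + 0.9252j + 0.2074k
-0.0093 + 0.3177i + 0.9252j + 0.2074k


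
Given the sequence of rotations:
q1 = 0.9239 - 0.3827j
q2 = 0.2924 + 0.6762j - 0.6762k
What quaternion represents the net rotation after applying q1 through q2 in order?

q2 · q1 = 0.5289 - 0.2588i + 0.5128j - 0.6247k
0.5289 - 0.2588i + 0.5128j - 0.6247k


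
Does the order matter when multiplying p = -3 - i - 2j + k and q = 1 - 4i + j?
Yes: pq = -5 + 10i - 9j - 8k ≠ -5 + 12i - j + 10k = qp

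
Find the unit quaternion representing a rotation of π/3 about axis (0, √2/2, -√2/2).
0.866 + 0.3536j - 0.3536k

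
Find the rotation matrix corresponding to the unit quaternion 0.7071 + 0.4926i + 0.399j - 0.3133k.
[[0.4853, 0.8362, 0.2556], [-0.05, 0.3184, -0.9466], [-0.8729, 0.4466, 0.1963]]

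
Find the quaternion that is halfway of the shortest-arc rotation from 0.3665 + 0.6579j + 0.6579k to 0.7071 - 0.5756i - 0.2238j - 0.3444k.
-0.2281 + 0.3855i + 0.5905j + 0.6713k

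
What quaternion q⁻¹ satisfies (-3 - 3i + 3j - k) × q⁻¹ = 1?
-0.1071 + 0.1071i - 0.1071j + 0.0357k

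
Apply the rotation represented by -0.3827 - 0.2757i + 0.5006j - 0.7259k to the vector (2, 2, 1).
(-2.756, -0.79, 0.882)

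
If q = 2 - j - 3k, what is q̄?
2 + j + 3k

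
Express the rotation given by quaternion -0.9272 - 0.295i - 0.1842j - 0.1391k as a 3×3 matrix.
[[0.8934, -0.1493, 0.4236], [0.3666, 0.7873, -0.4958], [-0.2595, 0.5983, 0.7581]]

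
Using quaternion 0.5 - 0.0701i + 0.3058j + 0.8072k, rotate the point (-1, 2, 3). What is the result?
(-0.632, 0.301, 3.676)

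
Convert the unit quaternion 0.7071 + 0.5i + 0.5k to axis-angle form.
axis = (√2/2, 0, √2/2), θ = π/2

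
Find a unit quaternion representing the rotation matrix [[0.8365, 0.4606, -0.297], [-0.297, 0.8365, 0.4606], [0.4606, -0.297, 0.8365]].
0.9367 - 0.2022i - 0.2022j - 0.2022k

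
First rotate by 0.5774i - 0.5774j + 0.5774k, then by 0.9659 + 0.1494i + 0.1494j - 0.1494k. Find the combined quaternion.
0.0863 + 0.5577i - 0.7302j + 0.3852k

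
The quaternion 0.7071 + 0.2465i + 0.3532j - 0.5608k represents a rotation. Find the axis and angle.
axis = (0.3486, 0.4995, -0.7931), θ = π/2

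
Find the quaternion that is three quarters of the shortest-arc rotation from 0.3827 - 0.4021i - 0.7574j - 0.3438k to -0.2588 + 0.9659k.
0.332 - 0.1237i - 0.233j - 0.9056k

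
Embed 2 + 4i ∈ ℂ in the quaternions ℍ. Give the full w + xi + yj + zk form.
2 + 4i + 0j + 0k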